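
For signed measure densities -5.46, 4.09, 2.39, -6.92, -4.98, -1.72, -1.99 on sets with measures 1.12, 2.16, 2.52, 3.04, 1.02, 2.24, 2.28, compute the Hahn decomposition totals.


Step 1: Compute signed measure on each set:
  Set 1: -5.46 * 1.12 = -6.1152
  Set 2: 4.09 * 2.16 = 8.8344
  Set 3: 2.39 * 2.52 = 6.0228
  Set 4: -6.92 * 3.04 = -21.0368
  Set 5: -4.98 * 1.02 = -5.0796
  Set 6: -1.72 * 2.24 = -3.8528
  Set 7: -1.99 * 2.28 = -4.5372
Step 2: Total signed measure = (-6.1152) + (8.8344) + (6.0228) + (-21.0368) + (-5.0796) + (-3.8528) + (-4.5372)
     = -25.7644
Step 3: Positive part mu+(X) = sum of positive contributions = 14.8572
Step 4: Negative part mu-(X) = |sum of negative contributions| = 40.6216


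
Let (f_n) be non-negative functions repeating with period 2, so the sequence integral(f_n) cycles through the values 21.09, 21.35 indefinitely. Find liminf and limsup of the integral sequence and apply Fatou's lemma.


The sequence (integral(f_n)) is periodic with period 2, repeating the values 21.09, 21.35 indefinitely.
Step 1: For a periodic sequence, every tail (a_m, a_(m+1), ...) contains all 2 period values infinitely often.
Step 2: Hence inf of every tail = min of the period values = min(21.09, 21.35) = 21.09.
        liminf_n integral(f_n) = sup over m of (inf of tail from m) = 21.09.
Step 3: Similarly sup of every tail = max of the period values = 21.35.
        limsup_n integral(f_n) = 21.35.
Step 4: Fatou's lemma: integral(liminf_n f_n) <= liminf_n integral(f_n) = 21.09.
        So the integral of the pointwise liminf is at most 21.09.


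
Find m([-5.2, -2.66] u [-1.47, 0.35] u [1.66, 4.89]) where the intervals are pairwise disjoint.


For pairwise disjoint intervals, m(union) = sum of lengths.
= (-2.66 - -5.2) + (0.35 - -1.47) + (4.89 - 1.66)
= 2.54 + 1.82 + 3.23
= 7.59


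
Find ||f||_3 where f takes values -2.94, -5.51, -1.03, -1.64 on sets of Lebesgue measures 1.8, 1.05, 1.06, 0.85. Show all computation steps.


Step 1: Compute |f_i|^3 for each value:
  |-2.94|^3 = 25.412184
  |-5.51|^3 = 167.284151
  |-1.03|^3 = 1.092727
  |-1.64|^3 = 4.410944
Step 2: Multiply by measures and sum:
  25.412184 * 1.8 = 45.741931
  167.284151 * 1.05 = 175.648359
  1.092727 * 1.06 = 1.158291
  4.410944 * 0.85 = 3.749302
Sum = 45.741931 + 175.648359 + 1.158291 + 3.749302 = 226.297883
Step 3: Take the p-th root:
||f||_3 = (226.297883)^(1/3) = 6.093874


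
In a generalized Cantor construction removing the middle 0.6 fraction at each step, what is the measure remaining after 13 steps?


Step 1: At each step, fraction remaining = 1 - 0.6 = 0.4
Step 2: After 13 steps, measure = (0.4)^13
Result = 6.710886e-06


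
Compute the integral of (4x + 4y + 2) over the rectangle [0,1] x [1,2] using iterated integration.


By Fubini, integrate in x first, then y.
Step 1: Fix y, integrate over x in [0,1]:
  integral(4x + 4y + 2, x=0..1)
  = 4*(1^2 - 0^2)/2 + (4y + 2)*(1 - 0)
  = 2 + (4y + 2)*1
  = 2 + 4y + 2
  = 4 + 4y
Step 2: Integrate over y in [1,2]:
  integral(4 + 4y, y=1..2)
  = 4*1 + 4*(2^2 - 1^2)/2
  = 4 + 6
  = 10


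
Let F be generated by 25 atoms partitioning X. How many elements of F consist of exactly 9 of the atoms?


Each element of F is a union of some subset of the 25 atoms.
Elements that are unions of exactly 9 atoms correspond to 9-element subsets of the 25 atoms.
Count = C(25, 9) = 25! / (9! * 16!) = 2042975.


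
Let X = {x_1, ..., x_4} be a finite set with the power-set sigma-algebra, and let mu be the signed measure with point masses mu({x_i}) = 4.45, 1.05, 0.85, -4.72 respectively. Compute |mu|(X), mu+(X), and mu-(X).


Step 1: Every measurable set is a union of atoms (the cells / points), so a Hahn decomposition is
  obtained by grouping atoms by sign: P = union of atoms with mu > 0, N = union of the remaining atoms.
  Atoms in P (indices): 1, 2, 3;  atoms in N (indices): 4
  Positive values: 4.45, 1.05, 0.85
  Negative values: -4.72
Step 2: mu+(X) = mu(P) = sum of positive atom values = 6.35
Step 3: mu-(X) = -mu(N) = sum of |negative atom values| = 4.72
Step 4: |mu|(X) = mu+(X) + mu-(X) = 6.35 + 4.72 = 11.07


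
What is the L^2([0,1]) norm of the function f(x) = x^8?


Step 1: ||f||_2 = (integral_0^1 |x^8|^2 dx)^(1/2)
     = (integral_0^1 x^16 dx)^(1/2)
Step 2: integral_0^1 x^16 dx = [x^17/(17)] from 0 to 1 = 1^17/17
     = 1/17 = 0.058824
Step 3: ||f||_2 = (0.058824)^(1/2) = 0.242536


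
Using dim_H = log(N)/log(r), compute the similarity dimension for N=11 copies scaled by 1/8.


For a self-similar set with N copies scaled by 1/r:
dim_H = log(N)/log(r) = log(11)/log(8)
= 2.397895/2.079442
= 1.153144


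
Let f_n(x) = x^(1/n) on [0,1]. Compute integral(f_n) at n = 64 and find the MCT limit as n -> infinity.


At n = 64: f_64(x) = x^(1/64).
Step 1: integral(x^(1/64), 0, 1) = [x^(1/64+1) / (1/64+1)] from 0 to 1
     = 1 / (1/64 + 1) = 1 / ((64+1)/64) = 64/(64+1)
     = 64/65 = 0.984615
Step 2: As n -> infinity, f_n(x) = x^(1/n) -> 1 for x in (0,1], and f_n is increasing in n.
By MCT, lim_n integral(f_n) = integral(lim_n f_n) = integral(1, 0, 1) = 1.
Step 3: Verify convergence: 64/65 = 0.984615 -> 1


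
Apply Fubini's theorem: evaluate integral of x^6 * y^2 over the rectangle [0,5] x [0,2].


By Fubini's theorem, the double integral factors as a product of single integrals:
Step 1: integral_0^5 x^6 dx = [x^7/7] from 0 to 5
     = 5^7/7 = 11160.714286
Step 2: integral_0^2 y^2 dy = [y^3/3] from 0 to 2
     = 2^3/3 = 2.666667
Step 3: Double integral = 11160.714286 * 2.666667 = 29761.904762


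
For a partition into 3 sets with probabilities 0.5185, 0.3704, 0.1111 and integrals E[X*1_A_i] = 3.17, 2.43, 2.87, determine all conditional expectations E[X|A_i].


For each cell A_i: E[X|A_i] = E[X*1_A_i] / P(A_i)
Step 1: E[X|A_1] = 3.17 / 0.5185 = 6.11379
Step 2: E[X|A_2] = 2.43 / 0.3704 = 6.560475
Step 3: E[X|A_3] = 2.87 / 0.1111 = 25.832583
Verification: E[X] = sum E[X*1_A_i] = 3.17 + 2.43 + 2.87 = 8.47


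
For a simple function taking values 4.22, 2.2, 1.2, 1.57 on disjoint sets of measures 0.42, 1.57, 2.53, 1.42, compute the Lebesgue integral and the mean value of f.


Step 1: Integral = sum(value_i * measure_i)
= 4.22*0.42 + 2.2*1.57 + 1.2*2.53 + 1.57*1.42
= 1.7724 + 3.454 + 3.036 + 2.2294
= 10.4918
Step 2: Total measure of domain = 0.42 + 1.57 + 2.53 + 1.42 = 5.94
Step 3: Average value = 10.4918 / 5.94 = 1.766296


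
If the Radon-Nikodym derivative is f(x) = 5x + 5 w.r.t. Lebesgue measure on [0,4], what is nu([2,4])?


nu(A) = integral_A (dnu/dmu) dmu = integral_2^4 (5x + 5) dx
Step 1: Antiderivative F(x) = (5/2)x^2 + 5x
Step 2: F(4) = (5/2)*4^2 + 5*4 = 40 + 20 = 60
Step 3: F(2) = (5/2)*2^2 + 5*2 = 10 + 10 = 20
Step 4: nu([2,4]) = F(4) - F(2) = 60 - 20 = 40


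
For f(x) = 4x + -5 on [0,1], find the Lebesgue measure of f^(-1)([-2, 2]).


f^(-1)([-2, 2]) = {x : -2 <= 4x + -5 <= 2}
Solving: (-2 - -5)/4 <= x <= (2 - -5)/4
= [0.75, 1.75]
Intersecting with [0,1]: [0.75, 1]
Measure = 1 - 0.75 = 0.25


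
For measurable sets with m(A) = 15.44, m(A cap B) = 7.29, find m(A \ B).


m(A \ B) = m(A) - m(A n B)
= 15.44 - 7.29
= 8.15


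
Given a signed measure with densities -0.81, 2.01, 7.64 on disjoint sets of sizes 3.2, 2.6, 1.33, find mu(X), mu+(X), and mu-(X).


Step 1: Compute signed measure on each set:
  Set 1: -0.81 * 3.2 = -2.592
  Set 2: 2.01 * 2.6 = 5.226
  Set 3: 7.64 * 1.33 = 10.1612
Step 2: Total signed measure = (-2.592) + (5.226) + (10.1612)
     = 12.7952
Step 3: Positive part mu+(X) = sum of positive contributions = 15.3872
Step 4: Negative part mu-(X) = |sum of negative contributions| = 2.592


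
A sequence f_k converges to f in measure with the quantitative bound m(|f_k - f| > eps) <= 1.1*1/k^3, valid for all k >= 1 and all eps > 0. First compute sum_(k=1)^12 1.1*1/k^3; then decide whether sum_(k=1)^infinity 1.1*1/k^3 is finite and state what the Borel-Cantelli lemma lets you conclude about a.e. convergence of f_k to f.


Step 1: List the terms 1.1*1/k^3 for k = 1 to 12:
  k=1: 1.1
  k=2: 0.1375
  k=3: 0.040741
  k=4: 0.017188
  k=5: 0.0088
  k=6: 0.005093
  k=7: 0.003207
  k=8: 0.002148
  k=9: 0.001509
  k=10: 0.0011
  k=11: 8.264463e-04
  k=12: 6.365741e-04
Step 2: Partial sum = 1.1 + 0.1375 + 0.040741 + 0.017188 + 0.0088 + 0.005093 + 0.003207 + 0.002148 + 0.001509 + 0.0011 + 8.264463e-04 + 6.365741e-04
     = 1.318748
Step 3: The full series sum_(k>=1) 1.1*1/k^3 converges (p-series with p = 3 > 1; a constant multiple of a convergent series converges).
Step 4: Fix eps > 0. Since sum_k m(|f_k - f| > eps) < infinity, the Borel-Cantelli lemma gives
        m(limsup_k {|f_k - f| > eps}) = 0, i.e. for a.e. x, |f_k(x) - f(x)| <= eps for all large k.
        Applying this with eps = 1/j for j = 1, 2, ... and intersecting the countably many full-measure sets,
        for a.e. x we get limsup_k |f_k(x) - f(x)| <= 1/j for every j, hence f_k -> f almost everywhere.
Conclusion: series converges; Borel-Cantelli yields f_k -> f a.e.


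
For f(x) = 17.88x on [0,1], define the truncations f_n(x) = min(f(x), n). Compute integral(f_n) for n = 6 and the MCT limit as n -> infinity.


f(x) = 17.88x on [0,1]; f_n(x) = min(17.88x, n). At n = 6:
Step 1: f(x) reaches 6 at x = 6/17.88 = 0.33557
Step 2: integral(f_6) = integral(17.88x, 0, 0.33557) + integral(6, 0.33557, 1)
       = 17.88*0.33557^2/2 + 6*(1 - 0.33557)
       = 1.006711 + 3.986577
       = 4.993289
Step 3: As n -> infinity, f_n increases to f, so by MCT integral(f_n) -> integral(f) = 17.88/2 = 8.94.
Convergence: integral(f_6) = 4.993289 -> 8.94 as n -> infinity


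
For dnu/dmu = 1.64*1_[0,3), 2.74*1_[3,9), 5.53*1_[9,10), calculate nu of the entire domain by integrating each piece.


Integrate each piece of the Radon-Nikodym derivative:
Step 1: integral_0^3 1.64 dx = 1.64*(3-0) = 1.64*3 = 4.92
Step 2: integral_3^9 2.74 dx = 2.74*(9-3) = 2.74*6 = 16.44
Step 3: integral_9^10 5.53 dx = 5.53*(10-9) = 5.53*1 = 5.53
Total: 4.92 + 16.44 + 5.53 = 26.89


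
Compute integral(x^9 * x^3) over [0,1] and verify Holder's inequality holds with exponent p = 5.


Step 1: Exact integral of f*g = integral(x^12, 0, 1) = 1/13
     = 0.076923
Step 2: Holder bound with p=5, q=1.25:
  ||f||_p = (integral x^45 dx)^(1/5) = (1/46)^(1/5) = 0.464995
  ||g||_q = (integral x^3.75 dx)^(1/1.25) = (1/4.75)^(1/1.25) = 0.287505
Step 3: Holder bound = ||f||_p * ||g||_q = 0.464995 * 0.287505 = 0.133688
Verification: 0.076923 <= 0.133688 (Holder holds)


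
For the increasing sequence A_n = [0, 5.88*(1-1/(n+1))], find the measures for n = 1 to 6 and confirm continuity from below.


By continuity of measure from below: if A_n increases to A, then m(A_n) -> m(A).
Here A = [0, 5.88], so m(A) = 5.88
Step 1: a_1 = 5.88*(1 - 1/2) = 2.94, m(A_1) = 2.94
Step 2: a_2 = 5.88*(1 - 1/3) = 3.92, m(A_2) = 3.92
Step 3: a_3 = 5.88*(1 - 1/4) = 4.41, m(A_3) = 4.41
Step 4: a_4 = 5.88*(1 - 1/5) = 4.704, m(A_4) = 4.704
Step 5: a_5 = 5.88*(1 - 1/6) = 4.9, m(A_5) = 4.9
Step 6: a_6 = 5.88*(1 - 1/7) = 5.04, m(A_6) = 5.04
Limit: m(A_n) -> m([0,5.88]) = 5.88


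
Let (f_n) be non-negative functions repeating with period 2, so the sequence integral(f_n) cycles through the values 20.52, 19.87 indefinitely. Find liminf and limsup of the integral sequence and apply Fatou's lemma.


The sequence (integral(f_n)) is periodic with period 2, repeating the values 20.52, 19.87 indefinitely.
Step 1: For a periodic sequence, every tail (a_m, a_(m+1), ...) contains all 2 period values infinitely often.
Step 2: Hence inf of every tail = min of the period values = min(20.52, 19.87) = 19.87.
        liminf_n integral(f_n) = sup over m of (inf of tail from m) = 19.87.
Step 3: Similarly sup of every tail = max of the period values = 20.52.
        limsup_n integral(f_n) = 20.52.
Step 4: Fatou's lemma: integral(liminf_n f_n) <= liminf_n integral(f_n) = 19.87.
        So the integral of the pointwise liminf is at most 19.87.


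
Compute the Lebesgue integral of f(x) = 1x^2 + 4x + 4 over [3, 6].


The Lebesgue integral of a Riemann-integrable function agrees with the Riemann integral.
Antiderivative F(x) = (1/3)x^3 + (4/2)x^2 + 4x
F(6) = (1/3)*6^3 + (4/2)*6^2 + 4*6
     = (1/3)*216 + (4/2)*36 + 4*6
     = 72 + 72 + 24
     = 168
F(3) = 39
Integral = F(6) - F(3) = 168 - 39 = 129


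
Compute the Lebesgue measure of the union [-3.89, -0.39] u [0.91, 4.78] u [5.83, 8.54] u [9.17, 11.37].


For pairwise disjoint intervals, m(union) = sum of lengths.
= (-0.39 - -3.89) + (4.78 - 0.91) + (8.54 - 5.83) + (11.37 - 9.17)
= 3.5 + 3.87 + 2.71 + 2.2
= 12.28


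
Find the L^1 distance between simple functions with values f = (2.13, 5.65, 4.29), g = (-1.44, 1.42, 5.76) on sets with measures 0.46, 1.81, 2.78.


Step 1: Compute differences f_i - g_i:
  2.13 - -1.44 = 3.57
  5.65 - 1.42 = 4.23
  4.29 - 5.76 = -1.47
Step 2: Compute |diff|^1 * measure for each set:
  |3.57|^1 * 0.46 = 3.57 * 0.46 = 1.6422
  |4.23|^1 * 1.81 = 4.23 * 1.81 = 7.6563
  |-1.47|^1 * 2.78 = 1.47 * 2.78 = 4.0866
Step 3: Sum = 13.3851
Step 4: ||f-g||_1 = (13.3851)^(1/1) = 13.3851


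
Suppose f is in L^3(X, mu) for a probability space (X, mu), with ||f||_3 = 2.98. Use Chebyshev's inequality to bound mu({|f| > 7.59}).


Chebyshev/Markov inequality: mu(|f| > eps) <= (||f||_p / eps)^p
Step 1: ||f||_3 / eps = 2.98 / 7.59 = 0.392622
Step 2: Raise to power p = 3:
  (0.392622)^3 = 0.060523
Step 3: Therefore mu(|f| > 7.59) <= 0.060523


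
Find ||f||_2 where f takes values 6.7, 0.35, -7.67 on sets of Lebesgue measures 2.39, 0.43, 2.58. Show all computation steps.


Step 1: Compute |f_i|^2 for each value:
  |6.7|^2 = 44.89
  |0.35|^2 = 0.1225
  |-7.67|^2 = 58.8289
Step 2: Multiply by measures and sum:
  44.89 * 2.39 = 107.2871
  0.1225 * 0.43 = 0.052675
  58.8289 * 2.58 = 151.778562
Sum = 107.2871 + 0.052675 + 151.778562 = 259.118337
Step 3: Take the p-th root:
||f||_2 = (259.118337)^(1/2) = 16.097153


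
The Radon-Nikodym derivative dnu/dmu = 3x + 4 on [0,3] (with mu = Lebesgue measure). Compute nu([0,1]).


nu(A) = integral_A (dnu/dmu) dmu = integral_0^1 (3x + 4) dx
Step 1: Antiderivative F(x) = (3/2)x^2 + 4x
Step 2: F(1) = (3/2)*1^2 + 4*1 = 1.5 + 4 = 5.5
Step 3: F(0) = (3/2)*0^2 + 4*0 = 0.0 + 0 = 0.0
Step 4: nu([0,1]) = F(1) - F(0) = 5.5 - 0.0 = 5.5


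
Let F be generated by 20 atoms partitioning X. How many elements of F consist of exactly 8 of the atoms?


Each element of F is a union of some subset of the 20 atoms.
Elements that are unions of exactly 8 atoms correspond to 8-element subsets of the 20 atoms.
Count = C(20, 8) = 20! / (8! * 12!) = 125970.


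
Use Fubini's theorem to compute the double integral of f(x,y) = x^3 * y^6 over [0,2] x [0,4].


By Fubini's theorem, the double integral factors as a product of single integrals:
Step 1: integral_0^2 x^3 dx = [x^4/4] from 0 to 2
     = 2^4/4 = 4
Step 2: integral_0^4 y^6 dy = [y^7/7] from 0 to 4
     = 4^7/7 = 2340.571429
Step 3: Double integral = 4 * 2340.571429 = 9362.285714


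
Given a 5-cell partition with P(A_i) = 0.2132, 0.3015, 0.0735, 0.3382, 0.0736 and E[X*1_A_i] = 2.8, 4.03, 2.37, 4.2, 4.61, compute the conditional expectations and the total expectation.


For each cell A_i: E[X|A_i] = E[X*1_A_i] / P(A_i)
Step 1: E[X|A_1] = 2.8 / 0.2132 = 13.133208
Step 2: E[X|A_2] = 4.03 / 0.3015 = 13.366501
Step 3: E[X|A_3] = 2.37 / 0.0735 = 32.244898
Step 4: E[X|A_4] = 4.2 / 0.3382 = 12.418687
Step 5: E[X|A_5] = 4.61 / 0.0736 = 62.63587
Verification: E[X] = sum E[X*1_A_i] = 2.8 + 4.03 + 2.37 + 4.2 + 4.61 = 18.01


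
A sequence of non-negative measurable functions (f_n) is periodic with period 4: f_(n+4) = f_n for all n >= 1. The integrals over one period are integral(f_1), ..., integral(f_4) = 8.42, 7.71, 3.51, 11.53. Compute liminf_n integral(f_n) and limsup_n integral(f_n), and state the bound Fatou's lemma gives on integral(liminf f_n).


The sequence (integral(f_n)) is periodic with period 4, repeating the values 8.42, 7.71, 3.51, 11.53 indefinitely.
Step 1: For a periodic sequence, every tail (a_m, a_(m+1), ...) contains all 4 period values infinitely often.
Step 2: Hence inf of every tail = min of the period values = min(8.42, 7.71, 3.51, 11.53) = 3.51.
        liminf_n integral(f_n) = sup over m of (inf of tail from m) = 3.51.
Step 3: Similarly sup of every tail = max of the period values = 11.53.
        limsup_n integral(f_n) = 11.53.
Step 4: Fatou's lemma: integral(liminf_n f_n) <= liminf_n integral(f_n) = 3.51.
        So the integral of the pointwise liminf is at most 3.51.


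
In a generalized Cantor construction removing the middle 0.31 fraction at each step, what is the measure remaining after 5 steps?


Step 1: At each step, fraction remaining = 1 - 0.31 = 0.69
Step 2: After 5 steps, measure = (0.69)^5
Step 3: Computing the power step by step:
  After step 1: 0.69
  After step 2: 0.4761
  After step 3: 0.328509
  After step 4: 0.226671
  After step 5: 0.156403
Result = 0.156403


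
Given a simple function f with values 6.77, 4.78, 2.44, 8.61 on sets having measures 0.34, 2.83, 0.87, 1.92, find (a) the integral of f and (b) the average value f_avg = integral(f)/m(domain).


Step 1: Integral = sum(value_i * measure_i)
= 6.77*0.34 + 4.78*2.83 + 2.44*0.87 + 8.61*1.92
= 2.3018 + 13.5274 + 2.1228 + 16.5312
= 34.4832
Step 2: Total measure of domain = 0.34 + 2.83 + 0.87 + 1.92 = 5.96
Step 3: Average value = 34.4832 / 5.96 = 5.785772


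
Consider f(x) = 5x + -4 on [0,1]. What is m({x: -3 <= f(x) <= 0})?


f^(-1)([-3, 0]) = {x : -3 <= 5x + -4 <= 0}
Solving: (-3 - -4)/5 <= x <= (0 - -4)/5
= [0.2, 0.8]
Intersecting with [0,1]: [0.2, 0.8]
Measure = 0.8 - 0.2 = 0.6


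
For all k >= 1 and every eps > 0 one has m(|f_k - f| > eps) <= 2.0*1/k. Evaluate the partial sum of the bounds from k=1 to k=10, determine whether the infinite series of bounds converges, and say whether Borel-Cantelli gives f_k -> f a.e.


Step 1: List the terms 2.0*1/k for k = 1 to 10:
  k=1: 2
  k=2: 1
  k=3: 0.666667
  k=4: 0.5
  k=5: 0.4
  k=6: 0.333333
  k=7: 0.285714
  k=8: 0.25
  k=9: 0.222222
  k=10: 0.2
Step 2: Partial sum = 2 + 1 + 0.666667 + 0.5 + 0.4 + 0.333333 + 0.285714 + 0.25 + 0.222222 + 0.2
     = 5.857937
Step 3: The full series sum_(k>=1) 2.0*1/k diverges (harmonic series, p = 1; a nonzero constant multiple of a divergent series diverges).
Step 4: The (first) Borel-Cantelli lemma requires a summable sequence of measures, so it does not apply here;
        from this bound alone no conclusion about a.e. convergence can be drawn (convergence in measure still
        gives an a.e.-convergent subsequence, but not a.e. convergence of the whole sequence).
Conclusion: series diverges; Borel-Cantelli is inconclusive about a.e. convergence of f_k.


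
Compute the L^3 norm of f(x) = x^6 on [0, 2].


Step 1: ||f||_3 = (integral_0^2 |x^6|^3 dx)^(1/3)
     = (integral_0^2 x^18 dx)^(1/3)
Step 2: integral_0^2 x^18 dx = [x^19/(19)] from 0 to 2 = 2^19/19
     = 524288/19 = 27594.105263
Step 3: ||f||_3 = (27594.105263)^(1/3) = 30.218445


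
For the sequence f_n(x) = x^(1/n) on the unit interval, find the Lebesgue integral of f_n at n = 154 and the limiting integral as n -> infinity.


At n = 154: f_154(x) = x^(1/154).
Step 1: integral(x^(1/154), 0, 1) = [x^(1/154+1) / (1/154+1)] from 0 to 1
     = 1 / (1/154 + 1) = 1 / ((154+1)/154) = 154/(154+1)
     = 154/155 = 0.993548
Step 2: As n -> infinity, f_n(x) = x^(1/n) -> 1 for x in (0,1], and f_n is increasing in n.
By MCT, lim_n integral(f_n) = integral(lim_n f_n) = integral(1, 0, 1) = 1.
Step 3: Verify convergence: 154/155 = 0.993548 -> 1


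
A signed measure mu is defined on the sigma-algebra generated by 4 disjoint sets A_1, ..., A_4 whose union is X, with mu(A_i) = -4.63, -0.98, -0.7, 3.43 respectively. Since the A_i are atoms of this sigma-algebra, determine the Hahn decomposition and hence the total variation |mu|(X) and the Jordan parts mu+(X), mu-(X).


Step 1: Every measurable set is a union of atoms (the cells / points), so a Hahn decomposition is
  obtained by grouping atoms by sign: P = union of atoms with mu > 0, N = union of the remaining atoms.
  Atoms in P (indices): 4;  atoms in N (indices): 1, 2, 3
  Positive values: 3.43
  Negative values: -4.63, -0.98, -0.7
Step 2: mu+(X) = mu(P) = sum of positive atom values = 3.43
Step 3: mu-(X) = -mu(N) = sum of |negative atom values| = 6.31
Step 4: |mu|(X) = mu+(X) + mu-(X) = 3.43 + 6.31 = 9.74


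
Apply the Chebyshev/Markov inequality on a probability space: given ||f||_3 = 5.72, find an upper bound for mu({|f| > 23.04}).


Chebyshev/Markov inequality: mu(|f| > eps) <= (||f||_p / eps)^p
Step 1: ||f||_3 / eps = 5.72 / 23.04 = 0.248264
Step 2: Raise to power p = 3:
  (0.248264)^3 = 0.015302
Step 3: Therefore mu(|f| > 23.04) <= 0.015302


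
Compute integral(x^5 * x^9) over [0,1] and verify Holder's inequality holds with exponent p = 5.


Step 1: Exact integral of f*g = integral(x^14, 0, 1) = 1/15
     = 0.066667
Step 2: Holder bound with p=5, q=1.25:
  ||f||_p = (integral x^25 dx)^(1/5) = (1/26)^(1/5) = 0.521201
  ||g||_q = (integral x^11.25 dx)^(1/1.25) = (1/12.25)^(1/1.25) = 0.134738
Step 3: Holder bound = ||f||_p * ||g||_q = 0.521201 * 0.134738 = 0.070226
Verification: 0.066667 <= 0.070226 (Holder holds)


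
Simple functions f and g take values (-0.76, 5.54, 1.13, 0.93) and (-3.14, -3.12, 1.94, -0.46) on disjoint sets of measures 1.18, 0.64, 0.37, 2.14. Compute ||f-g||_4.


Step 1: Compute differences f_i - g_i:
  -0.76 - -3.14 = 2.38
  5.54 - -3.12 = 8.66
  1.13 - 1.94 = -0.81
  0.93 - -0.46 = 1.39
Step 2: Compute |diff|^4 * measure for each set:
  |2.38|^4 * 1.18 = 32.085427 * 1.18 = 37.860804
  |8.66|^4 * 0.64 = 5624.340019 * 0.64 = 3599.577612
  |-0.81|^4 * 0.37 = 0.430467 * 0.37 = 0.159273
  |1.39|^4 * 2.14 = 3.73301 * 2.14 = 7.988642
Step 3: Sum = 3645.586332
Step 4: ||f-g||_4 = (3645.586332)^(1/4) = 7.770373


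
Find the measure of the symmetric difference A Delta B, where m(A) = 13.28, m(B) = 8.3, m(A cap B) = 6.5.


m(A Delta B) = m(A) + m(B) - 2*m(A n B)
= 13.28 + 8.3 - 2*6.5
= 13.28 + 8.3 - 13
= 8.58


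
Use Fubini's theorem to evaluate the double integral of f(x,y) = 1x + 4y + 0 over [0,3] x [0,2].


By Fubini, integrate in x first, then y.
Step 1: Fix y, integrate over x in [0,3]:
  integral(1x + 4y + 0, x=0..3)
  = 1*(3^2 - 0^2)/2 + (4y + 0)*(3 - 0)
  = 4.5 + (4y + 0)*3
  = 4.5 + 12y + 0
  = 4.5 + 12y
Step 2: Integrate over y in [0,2]:
  integral(4.5 + 12y, y=0..2)
  = 4.5*2 + 12*(2^2 - 0^2)/2
  = 9 + 24
  = 33


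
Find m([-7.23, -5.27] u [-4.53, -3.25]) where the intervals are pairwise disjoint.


For pairwise disjoint intervals, m(union) = sum of lengths.
= (-5.27 - -7.23) + (-3.25 - -4.53)
= 1.96 + 1.28
= 3.24


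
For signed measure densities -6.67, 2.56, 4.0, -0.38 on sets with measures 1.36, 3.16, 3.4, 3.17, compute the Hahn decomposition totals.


Step 1: Compute signed measure on each set:
  Set 1: -6.67 * 1.36 = -9.0712
  Set 2: 2.56 * 3.16 = 8.0896
  Set 3: 4.0 * 3.4 = 13.6
  Set 4: -0.38 * 3.17 = -1.2046
Step 2: Total signed measure = (-9.0712) + (8.0896) + (13.6) + (-1.2046)
     = 11.4138
Step 3: Positive part mu+(X) = sum of positive contributions = 21.6896
Step 4: Negative part mu-(X) = |sum of negative contributions| = 10.2758


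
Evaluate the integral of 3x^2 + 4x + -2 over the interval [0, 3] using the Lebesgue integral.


The Lebesgue integral of a Riemann-integrable function agrees with the Riemann integral.
Antiderivative F(x) = (3/3)x^3 + (4/2)x^2 + -2x
F(3) = (3/3)*3^3 + (4/2)*3^2 + -2*3
     = (3/3)*27 + (4/2)*9 + -2*3
     = 27 + 18 + -6
     = 39
F(0) = 0.0
Integral = F(3) - F(0) = 39 - 0.0 = 39


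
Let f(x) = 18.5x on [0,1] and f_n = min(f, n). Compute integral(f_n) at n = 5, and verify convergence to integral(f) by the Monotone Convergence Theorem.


f(x) = 18.5x on [0,1]; f_n(x) = min(18.5x, n). At n = 5:
Step 1: f(x) reaches 5 at x = 5/18.5 = 0.27027
Step 2: integral(f_5) = integral(18.5x, 0, 0.27027) + integral(5, 0.27027, 1)
       = 18.5*0.27027^2/2 + 5*(1 - 0.27027)
       = 0.675676 + 3.648649
       = 4.324324
Step 3: As n -> infinity, f_n increases to f, so by MCT integral(f_n) -> integral(f) = 18.5/2 = 9.25.
Convergence: integral(f_5) = 4.324324 -> 9.25 as n -> infinity


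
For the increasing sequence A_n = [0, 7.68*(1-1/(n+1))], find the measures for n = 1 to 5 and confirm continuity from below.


By continuity of measure from below: if A_n increases to A, then m(A_n) -> m(A).
Here A = [0, 7.68], so m(A) = 7.68
Step 1: a_1 = 7.68*(1 - 1/2) = 3.84, m(A_1) = 3.84
Step 2: a_2 = 7.68*(1 - 1/3) = 5.12, m(A_2) = 5.12
Step 3: a_3 = 7.68*(1 - 1/4) = 5.76, m(A_3) = 5.76
Step 4: a_4 = 7.68*(1 - 1/5) = 6.144, m(A_4) = 6.144
Step 5: a_5 = 7.68*(1 - 1/6) = 6.4, m(A_5) = 6.4
Limit: m(A_n) -> m([0,7.68]) = 7.68


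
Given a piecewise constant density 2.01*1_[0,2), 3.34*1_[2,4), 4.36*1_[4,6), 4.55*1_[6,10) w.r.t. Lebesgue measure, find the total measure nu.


Integrate each piece of the Radon-Nikodym derivative:
Step 1: integral_0^2 2.01 dx = 2.01*(2-0) = 2.01*2 = 4.02
Step 2: integral_2^4 3.34 dx = 3.34*(4-2) = 3.34*2 = 6.68
Step 3: integral_4^6 4.36 dx = 4.36*(6-4) = 4.36*2 = 8.72
Step 4: integral_6^10 4.55 dx = 4.55*(10-6) = 4.55*4 = 18.2
Total: 4.02 + 6.68 + 8.72 + 18.2 = 37.62


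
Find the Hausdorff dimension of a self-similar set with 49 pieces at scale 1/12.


For a self-similar set with N copies scaled by 1/r:
dim_H = log(N)/log(r) = log(49)/log(12)
= 3.89182/2.484907
= 1.566184


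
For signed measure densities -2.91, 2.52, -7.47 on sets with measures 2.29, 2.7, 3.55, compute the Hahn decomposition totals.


Step 1: Compute signed measure on each set:
  Set 1: -2.91 * 2.29 = -6.6639
  Set 2: 2.52 * 2.7 = 6.804
  Set 3: -7.47 * 3.55 = -26.5185
Step 2: Total signed measure = (-6.6639) + (6.804) + (-26.5185)
     = -26.3784
Step 3: Positive part mu+(X) = sum of positive contributions = 6.804
Step 4: Negative part mu-(X) = |sum of negative contributions| = 33.1824


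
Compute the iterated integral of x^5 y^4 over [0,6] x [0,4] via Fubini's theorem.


By Fubini's theorem, the double integral factors as a product of single integrals:
Step 1: integral_0^6 x^5 dx = [x^6/6] from 0 to 6
     = 6^6/6 = 7776
Step 2: integral_0^4 y^4 dy = [y^5/5] from 0 to 4
     = 4^5/5 = 204.8
Step 3: Double integral = 7776 * 204.8 = 1.592525e+06


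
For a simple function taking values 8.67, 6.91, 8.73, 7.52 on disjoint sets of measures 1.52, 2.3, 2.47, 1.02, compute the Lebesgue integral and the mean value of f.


Step 1: Integral = sum(value_i * measure_i)
= 8.67*1.52 + 6.91*2.3 + 8.73*2.47 + 7.52*1.02
= 13.1784 + 15.893 + 21.5631 + 7.6704
= 58.3049
Step 2: Total measure of domain = 1.52 + 2.3 + 2.47 + 1.02 = 7.31
Step 3: Average value = 58.3049 / 7.31 = 7.976047


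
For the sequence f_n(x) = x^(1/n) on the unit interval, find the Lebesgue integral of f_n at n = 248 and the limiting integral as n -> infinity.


At n = 248: f_248(x) = x^(1/248).
Step 1: integral(x^(1/248), 0, 1) = [x^(1/248+1) / (1/248+1)] from 0 to 1
     = 1 / (1/248 + 1) = 1 / ((248+1)/248) = 248/(248+1)
     = 248/249 = 0.995984
Step 2: As n -> infinity, f_n(x) = x^(1/n) -> 1 for x in (0,1], and f_n is increasing in n.
By MCT, lim_n integral(f_n) = integral(lim_n f_n) = integral(1, 0, 1) = 1.
Step 3: Verify convergence: 248/249 = 0.995984 -> 1


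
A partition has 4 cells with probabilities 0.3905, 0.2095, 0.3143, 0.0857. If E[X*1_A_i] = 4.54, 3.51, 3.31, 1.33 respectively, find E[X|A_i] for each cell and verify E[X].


For each cell A_i: E[X|A_i] = E[X*1_A_i] / P(A_i)
Step 1: E[X|A_1] = 4.54 / 0.3905 = 11.62612
Step 2: E[X|A_2] = 3.51 / 0.2095 = 16.754177
Step 3: E[X|A_3] = 3.31 / 0.3143 = 10.531339
Step 4: E[X|A_4] = 1.33 / 0.0857 = 15.519253
Verification: E[X] = sum E[X*1_A_i] = 4.54 + 3.51 + 3.31 + 1.33 = 12.69


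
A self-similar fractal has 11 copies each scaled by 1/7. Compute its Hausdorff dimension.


For a self-similar set with N copies scaled by 1/r:
dim_H = log(N)/log(r) = log(11)/log(7)
= 2.397895/1.94591
= 1.232274


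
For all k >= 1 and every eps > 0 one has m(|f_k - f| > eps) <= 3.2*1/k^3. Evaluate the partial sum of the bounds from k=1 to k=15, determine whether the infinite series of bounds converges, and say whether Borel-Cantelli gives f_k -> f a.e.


Step 1: List the terms 3.2*1/k^3 for k = 1 to 15:
  k=1: 3.2
  k=2: 0.4
  k=3: 0.118519
  k=4: 0.05
  k=5: 0.0256
  k=6: 0.014815
  k=7: 0.009329
  k=8: 0.00625
  k=9: 0.00439
  k=10: 0.0032
  k=11: 0.002404
  k=12: 0.001852
  k=13: 0.001457
  k=14: 0.001166
  k=15: 9.481481e-04
Step 2: Partial sum = 3.2 + 0.4 + 0.118519 + 0.05 + 0.0256 + 0.014815 + 0.009329 + 0.00625 + 0.00439 + 0.0032 + 0.002404 + 0.001852 + 0.001457 + 0.001166 + 9.481481e-04
     = 3.839929
Step 3: The full series sum_(k>=1) 3.2*1/k^3 converges (p-series with p = 3 > 1; a constant multiple of a convergent series converges).
Step 4: Fix eps > 0. Since sum_k m(|f_k - f| > eps) < infinity, the Borel-Cantelli lemma gives
        m(limsup_k {|f_k - f| > eps}) = 0, i.e. for a.e. x, |f_k(x) - f(x)| <= eps for all large k.
        Applying this with eps = 1/j for j = 1, 2, ... and intersecting the countably many full-measure sets,
        for a.e. x we get limsup_k |f_k(x) - f(x)| <= 1/j for every j, hence f_k -> f almost everywhere.
Conclusion: series converges; Borel-Cantelli yields f_k -> f a.e.


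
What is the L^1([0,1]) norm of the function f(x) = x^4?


Step 1: ||f||_1 = (integral_0^1 |x^4|^1 dx)^(1/1)
     = (integral_0^1 x^4 dx)^(1/1)
Step 2: integral_0^1 x^4 dx = [x^5/(5)] from 0 to 1 = 1^5/5
     = 1/5 = 0.2
Step 3: ||f||_1 = (0.2)^(1/1) = 0.2


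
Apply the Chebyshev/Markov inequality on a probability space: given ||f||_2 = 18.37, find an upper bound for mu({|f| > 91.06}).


Chebyshev/Markov inequality: mu(|f| > eps) <= (||f||_p / eps)^p
Step 1: ||f||_2 / eps = 18.37 / 91.06 = 0.201735
Step 2: Raise to power p = 2:
  (0.201735)^2 = 0.040697
Step 3: Therefore mu(|f| > 91.06) <= 0.040697


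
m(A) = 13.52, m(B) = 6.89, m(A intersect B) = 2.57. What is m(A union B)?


By inclusion-exclusion: m(A u B) = m(A) + m(B) - m(A n B)
= 13.52 + 6.89 - 2.57
= 17.84


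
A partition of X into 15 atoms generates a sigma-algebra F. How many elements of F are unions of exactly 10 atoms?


Each element of F is a union of some subset of the 15 atoms.
Elements that are unions of exactly 10 atoms correspond to 10-element subsets of the 15 atoms.
Count = C(15, 10) = 15! / (10! * 5!) = 3003.


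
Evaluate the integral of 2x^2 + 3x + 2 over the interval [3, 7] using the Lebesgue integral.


The Lebesgue integral of a Riemann-integrable function agrees with the Riemann integral.
Antiderivative F(x) = (2/3)x^3 + (3/2)x^2 + 2x
F(7) = (2/3)*7^3 + (3/2)*7^2 + 2*7
     = (2/3)*343 + (3/2)*49 + 2*7
     = 228.666667 + 73.5 + 14
     = 316.166667
F(3) = 37.5
Integral = F(7) - F(3) = 316.166667 - 37.5 = 278.666667


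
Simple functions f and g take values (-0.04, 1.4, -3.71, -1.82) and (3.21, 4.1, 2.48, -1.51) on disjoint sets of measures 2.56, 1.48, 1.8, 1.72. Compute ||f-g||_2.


Step 1: Compute differences f_i - g_i:
  -0.04 - 3.21 = -3.25
  1.4 - 4.1 = -2.7
  -3.71 - 2.48 = -6.19
  -1.82 - -1.51 = -0.31
Step 2: Compute |diff|^2 * measure for each set:
  |-3.25|^2 * 2.56 = 10.5625 * 2.56 = 27.04
  |-2.7|^2 * 1.48 = 7.29 * 1.48 = 10.7892
  |-6.19|^2 * 1.8 = 38.3161 * 1.8 = 68.96898
  |-0.31|^2 * 1.72 = 0.0961 * 1.72 = 0.165292
Step 3: Sum = 106.963472
Step 4: ||f-g||_2 = (106.963472)^(1/2) = 10.342315


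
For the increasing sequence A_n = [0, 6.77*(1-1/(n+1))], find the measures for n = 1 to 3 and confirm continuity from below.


By continuity of measure from below: if A_n increases to A, then m(A_n) -> m(A).
Here A = [0, 6.77], so m(A) = 6.77
Step 1: a_1 = 6.77*(1 - 1/2) = 3.385, m(A_1) = 3.385
Step 2: a_2 = 6.77*(1 - 1/3) = 4.5133, m(A_2) = 4.5133
Step 3: a_3 = 6.77*(1 - 1/4) = 5.0775, m(A_3) = 5.0775
Limit: m(A_n) -> m([0,6.77]) = 6.77


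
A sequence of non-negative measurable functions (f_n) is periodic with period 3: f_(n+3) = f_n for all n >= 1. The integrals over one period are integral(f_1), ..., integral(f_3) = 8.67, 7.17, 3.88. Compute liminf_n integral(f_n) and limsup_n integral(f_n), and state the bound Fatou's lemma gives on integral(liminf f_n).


The sequence (integral(f_n)) is periodic with period 3, repeating the values 8.67, 7.17, 3.88 indefinitely.
Step 1: For a periodic sequence, every tail (a_m, a_(m+1), ...) contains all 3 period values infinitely often.
Step 2: Hence inf of every tail = min of the period values = min(8.67, 7.17, 3.88) = 3.88.
        liminf_n integral(f_n) = sup over m of (inf of tail from m) = 3.88.
Step 3: Similarly sup of every tail = max of the period values = 8.67.
        limsup_n integral(f_n) = 8.67.
Step 4: Fatou's lemma: integral(liminf_n f_n) <= liminf_n integral(f_n) = 3.88.
        So the integral of the pointwise liminf is at most 3.88.


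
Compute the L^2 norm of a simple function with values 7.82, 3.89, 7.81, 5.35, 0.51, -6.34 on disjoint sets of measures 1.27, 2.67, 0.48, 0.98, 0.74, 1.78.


Step 1: Compute |f_i|^2 for each value:
  |7.82|^2 = 61.1524
  |3.89|^2 = 15.1321
  |7.81|^2 = 60.9961
  |5.35|^2 = 28.6225
  |0.51|^2 = 0.2601
  |-6.34|^2 = 40.1956
Step 2: Multiply by measures and sum:
  61.1524 * 1.27 = 77.663548
  15.1321 * 2.67 = 40.402707
  60.9961 * 0.48 = 29.278128
  28.6225 * 0.98 = 28.05005
  0.2601 * 0.74 = 0.192474
  40.1956 * 1.78 = 71.548168
Sum = 77.663548 + 40.402707 + 29.278128 + 28.05005 + 0.192474 + 71.548168 = 247.135075
Step 3: Take the p-th root:
||f||_2 = (247.135075)^(1/2) = 15.72053


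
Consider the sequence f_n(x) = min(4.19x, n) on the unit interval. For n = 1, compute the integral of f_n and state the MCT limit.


f(x) = 4.19x on [0,1]; f_n(x) = min(4.19x, n). At n = 1:
Step 1: f(x) reaches 1 at x = 1/4.19 = 0.238663
Step 2: integral(f_1) = integral(4.19x, 0, 0.238663) + integral(1, 0.238663, 1)
       = 4.19*0.238663^2/2 + 1*(1 - 0.238663)
       = 0.119332 + 0.761337
       = 0.880668
Step 3: As n -> infinity, f_n increases to f, so by MCT integral(f_n) -> integral(f) = 4.19/2 = 2.095.
Convergence: integral(f_1) = 0.880668 -> 2.095 as n -> infinity


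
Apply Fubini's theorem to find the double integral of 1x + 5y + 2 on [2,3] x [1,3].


By Fubini, integrate in x first, then y.
Step 1: Fix y, integrate over x in [2,3]:
  integral(1x + 5y + 2, x=2..3)
  = 1*(3^2 - 2^2)/2 + (5y + 2)*(3 - 2)
  = 2.5 + (5y + 2)*1
  = 2.5 + 5y + 2
  = 4.5 + 5y
Step 2: Integrate over y in [1,3]:
  integral(4.5 + 5y, y=1..3)
  = 4.5*2 + 5*(3^2 - 1^2)/2
  = 9 + 20
  = 29


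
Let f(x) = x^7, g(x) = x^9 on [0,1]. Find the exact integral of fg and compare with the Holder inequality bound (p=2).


Step 1: Exact integral of f*g = integral(x^16, 0, 1) = 1/17
     = 0.058824
Step 2: Holder bound with p=2, q=2:
  ||f||_p = (integral x^14 dx)^(1/2) = (1/15)^(1/2) = 0.258199
  ||g||_q = (integral x^18 dx)^(1/2) = (1/19)^(1/2) = 0.229416
Step 3: Holder bound = ||f||_p * ||g||_q = 0.258199 * 0.229416 = 0.059235
Verification: 0.058824 <= 0.059235 (Holder holds)


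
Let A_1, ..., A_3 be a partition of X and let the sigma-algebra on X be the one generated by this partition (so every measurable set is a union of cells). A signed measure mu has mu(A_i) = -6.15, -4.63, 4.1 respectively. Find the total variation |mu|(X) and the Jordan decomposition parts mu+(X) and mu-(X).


Step 1: Every measurable set is a union of atoms (the cells / points), so a Hahn decomposition is
  obtained by grouping atoms by sign: P = union of atoms with mu > 0, N = union of the remaining atoms.
  Atoms in P (indices): 3;  atoms in N (indices): 1, 2
  Positive values: 4.1
  Negative values: -6.15, -4.63
Step 2: mu+(X) = mu(P) = sum of positive atom values = 4.1
Step 3: mu-(X) = -mu(N) = sum of |negative atom values| = 10.78
Step 4: |mu|(X) = mu+(X) + mu-(X) = 4.1 + 10.78 = 14.88


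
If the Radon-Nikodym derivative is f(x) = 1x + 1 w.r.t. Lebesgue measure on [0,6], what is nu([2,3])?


nu(A) = integral_A (dnu/dmu) dmu = integral_2^3 (1x + 1) dx
Step 1: Antiderivative F(x) = (1/2)x^2 + 1x
Step 2: F(3) = (1/2)*3^2 + 1*3 = 4.5 + 3 = 7.5
Step 3: F(2) = (1/2)*2^2 + 1*2 = 2 + 2 = 4
Step 4: nu([2,3]) = F(3) - F(2) = 7.5 - 4 = 3.5


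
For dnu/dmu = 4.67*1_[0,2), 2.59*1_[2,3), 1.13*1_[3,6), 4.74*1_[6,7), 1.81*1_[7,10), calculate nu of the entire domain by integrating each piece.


Integrate each piece of the Radon-Nikodym derivative:
Step 1: integral_0^2 4.67 dx = 4.67*(2-0) = 4.67*2 = 9.34
Step 2: integral_2^3 2.59 dx = 2.59*(3-2) = 2.59*1 = 2.59
Step 3: integral_3^6 1.13 dx = 1.13*(6-3) = 1.13*3 = 3.39
Step 4: integral_6^7 4.74 dx = 4.74*(7-6) = 4.74*1 = 4.74
Step 5: integral_7^10 1.81 dx = 1.81*(10-7) = 1.81*3 = 5.43
Total: 9.34 + 2.59 + 3.39 + 4.74 + 5.43 = 25.49


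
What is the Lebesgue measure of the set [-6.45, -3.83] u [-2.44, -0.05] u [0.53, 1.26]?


For pairwise disjoint intervals, m(union) = sum of lengths.
= (-3.83 - -6.45) + (-0.05 - -2.44) + (1.26 - 0.53)
= 2.62 + 2.39 + 0.73
= 5.74


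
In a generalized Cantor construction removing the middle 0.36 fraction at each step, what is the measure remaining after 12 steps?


Step 1: At each step, fraction remaining = 1 - 0.36 = 0.64
Step 2: After 12 steps, measure = (0.64)^12
Result = 0.004722


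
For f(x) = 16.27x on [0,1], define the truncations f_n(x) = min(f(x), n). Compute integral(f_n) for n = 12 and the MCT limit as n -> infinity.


f(x) = 16.27x on [0,1]; f_n(x) = min(16.27x, n). At n = 12:
Step 1: f(x) reaches 12 at x = 12/16.27 = 0.737554
Step 2: integral(f_12) = integral(16.27x, 0, 0.737554) + integral(12, 0.737554, 1)
       = 16.27*0.737554^2/2 + 12*(1 - 0.737554)
       = 4.425323 + 3.149355
       = 7.574677
Step 3: As n -> infinity, f_n increases to f, so by MCT integral(f_n) -> integral(f) = 16.27/2 = 8.135.
Convergence: integral(f_12) = 7.574677 -> 8.135 as n -> infinity


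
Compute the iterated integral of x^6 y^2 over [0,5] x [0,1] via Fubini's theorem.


By Fubini's theorem, the double integral factors as a product of single integrals:
Step 1: integral_0^5 x^6 dx = [x^7/7] from 0 to 5
     = 5^7/7 = 11160.714286
Step 2: integral_0^1 y^2 dy = [y^3/3] from 0 to 1
     = 1^3/3 = 0.333333
Step 3: Double integral = 11160.714286 * 0.333333 = 3720.238095


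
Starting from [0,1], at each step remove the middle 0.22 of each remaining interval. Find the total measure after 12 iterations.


Step 1: At each step, fraction remaining = 1 - 0.22 = 0.78
Step 2: After 12 steps, measure = (0.78)^12
Result = 0.050715


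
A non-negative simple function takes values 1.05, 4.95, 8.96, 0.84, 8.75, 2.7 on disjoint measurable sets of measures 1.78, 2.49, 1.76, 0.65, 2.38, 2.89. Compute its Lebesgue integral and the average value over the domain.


Step 1: Integral = sum(value_i * measure_i)
= 1.05*1.78 + 4.95*2.49 + 8.96*1.76 + 0.84*0.65 + 8.75*2.38 + 2.7*2.89
= 1.869 + 12.3255 + 15.7696 + 0.546 + 20.825 + 7.803
= 59.1381
Step 2: Total measure of domain = 1.78 + 2.49 + 1.76 + 0.65 + 2.38 + 2.89 = 11.95
Step 3: Average value = 59.1381 / 11.95 = 4.948795


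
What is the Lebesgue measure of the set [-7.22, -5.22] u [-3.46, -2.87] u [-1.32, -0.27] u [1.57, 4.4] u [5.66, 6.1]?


For pairwise disjoint intervals, m(union) = sum of lengths.
= (-5.22 - -7.22) + (-2.87 - -3.46) + (-0.27 - -1.32) + (4.4 - 1.57) + (6.1 - 5.66)
= 2 + 0.59 + 1.05 + 2.83 + 0.44
= 6.91


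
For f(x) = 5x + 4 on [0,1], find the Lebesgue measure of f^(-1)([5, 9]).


f^(-1)([5, 9]) = {x : 5 <= 5x + 4 <= 9}
Solving: (5 - 4)/5 <= x <= (9 - 4)/5
= [0.2, 1]
Intersecting with [0,1]: [0.2, 1]
Measure = 1 - 0.2 = 0.8


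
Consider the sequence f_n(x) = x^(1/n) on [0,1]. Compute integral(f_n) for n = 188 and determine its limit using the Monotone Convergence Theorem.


At n = 188: f_188(x) = x^(1/188).
Step 1: integral(x^(1/188), 0, 1) = [x^(1/188+1) / (1/188+1)] from 0 to 1
     = 1 / (1/188 + 1) = 1 / ((188+1)/188) = 188/(188+1)
     = 188/189 = 0.994709
Step 2: As n -> infinity, f_n(x) = x^(1/n) -> 1 for x in (0,1], and f_n is increasing in n.
By MCT, lim_n integral(f_n) = integral(lim_n f_n) = integral(1, 0, 1) = 1.
Step 3: Verify convergence: 188/189 = 0.994709 -> 1
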